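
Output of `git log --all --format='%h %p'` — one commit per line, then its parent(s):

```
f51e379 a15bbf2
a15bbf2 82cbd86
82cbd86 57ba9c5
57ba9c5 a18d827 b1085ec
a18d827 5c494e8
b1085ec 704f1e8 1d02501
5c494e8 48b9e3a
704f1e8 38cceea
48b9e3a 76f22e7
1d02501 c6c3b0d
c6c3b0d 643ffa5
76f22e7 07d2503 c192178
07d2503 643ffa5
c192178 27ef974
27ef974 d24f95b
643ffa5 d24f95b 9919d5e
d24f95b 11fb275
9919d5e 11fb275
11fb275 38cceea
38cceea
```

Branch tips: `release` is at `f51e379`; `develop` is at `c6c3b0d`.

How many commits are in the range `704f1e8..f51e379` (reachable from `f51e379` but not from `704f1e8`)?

Reachable from f51e379: {07d2503, 11fb275, 1d02501, 27ef974, 38cceea, 48b9e3a, 57ba9c5, 5c494e8, 643ffa5, 704f1e8, 76f22e7, 82cbd86, 9919d5e, a15bbf2, a18d827, b1085ec, c192178, c6c3b0d, d24f95b, f51e379}.
Reachable from 704f1e8: {38cceea, 704f1e8}.
In f51e379's history but not 704f1e8's: {07d2503, 11fb275, 1d02501, 27ef974, 48b9e3a, 57ba9c5, 5c494e8, 643ffa5, 76f22e7, 82cbd86, 9919d5e, a15bbf2, a18d827, b1085ec, c192178, c6c3b0d, d24f95b, f51e379} — 18 commits.

18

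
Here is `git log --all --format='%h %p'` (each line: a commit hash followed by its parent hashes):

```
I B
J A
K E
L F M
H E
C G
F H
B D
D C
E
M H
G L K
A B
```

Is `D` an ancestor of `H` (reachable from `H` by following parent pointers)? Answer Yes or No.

Ancestors of H: {E, H}.
D is not in that set, so it is not an ancestor of H.

No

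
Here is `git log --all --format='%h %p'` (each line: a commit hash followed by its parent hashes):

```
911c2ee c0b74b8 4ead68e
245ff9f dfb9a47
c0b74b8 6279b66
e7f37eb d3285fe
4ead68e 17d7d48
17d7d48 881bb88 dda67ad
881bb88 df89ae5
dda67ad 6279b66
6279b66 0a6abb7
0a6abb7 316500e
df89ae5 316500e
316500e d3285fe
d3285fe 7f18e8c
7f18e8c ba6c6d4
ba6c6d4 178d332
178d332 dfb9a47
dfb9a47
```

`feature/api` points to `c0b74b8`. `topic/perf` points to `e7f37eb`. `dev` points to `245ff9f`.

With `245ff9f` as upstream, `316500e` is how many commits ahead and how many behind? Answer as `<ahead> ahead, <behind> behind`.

5 ahead, 1 behind

Reachable from 316500e: {178d332, 316500e, 7f18e8c, ba6c6d4, d3285fe, dfb9a47}.
Reachable from 245ff9f: {245ff9f, dfb9a47}.
Only in 316500e's history (ahead): {178d332, 316500e, 7f18e8c, ba6c6d4, d3285fe} — 5.
Only in 245ff9f's history (behind): {245ff9f} — 1.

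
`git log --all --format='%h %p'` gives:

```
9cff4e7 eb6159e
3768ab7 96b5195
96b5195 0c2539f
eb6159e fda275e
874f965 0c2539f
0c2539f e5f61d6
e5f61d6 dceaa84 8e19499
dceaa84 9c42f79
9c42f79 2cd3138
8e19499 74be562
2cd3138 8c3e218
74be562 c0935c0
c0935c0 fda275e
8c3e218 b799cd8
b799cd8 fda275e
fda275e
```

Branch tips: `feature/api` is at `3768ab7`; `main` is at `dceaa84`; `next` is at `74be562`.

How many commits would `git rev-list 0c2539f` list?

Walking parent pointers from 0c2539f: reachable set = {0c2539f, 2cd3138, 74be562, 8c3e218, 8e19499, 9c42f79, b799cd8, c0935c0, dceaa84, e5f61d6, fda275e}.
That is 11 commits.

11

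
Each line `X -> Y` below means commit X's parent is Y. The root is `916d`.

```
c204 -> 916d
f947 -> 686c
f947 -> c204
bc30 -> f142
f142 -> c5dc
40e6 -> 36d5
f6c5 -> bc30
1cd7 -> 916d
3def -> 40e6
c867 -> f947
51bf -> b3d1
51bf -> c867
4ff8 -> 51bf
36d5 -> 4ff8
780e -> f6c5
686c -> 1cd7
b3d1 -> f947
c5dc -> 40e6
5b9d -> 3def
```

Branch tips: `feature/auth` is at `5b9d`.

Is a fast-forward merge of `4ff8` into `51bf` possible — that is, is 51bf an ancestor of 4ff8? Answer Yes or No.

Yes

A fast-forward from 51bf to 4ff8 is possible iff 51bf is an ancestor of 4ff8.
Ancestors of 4ff8: {1cd7, 4ff8, 51bf, 686c, 916d, b3d1, c204, c867, f947}.
51bf is among them, so fast-forward is possible.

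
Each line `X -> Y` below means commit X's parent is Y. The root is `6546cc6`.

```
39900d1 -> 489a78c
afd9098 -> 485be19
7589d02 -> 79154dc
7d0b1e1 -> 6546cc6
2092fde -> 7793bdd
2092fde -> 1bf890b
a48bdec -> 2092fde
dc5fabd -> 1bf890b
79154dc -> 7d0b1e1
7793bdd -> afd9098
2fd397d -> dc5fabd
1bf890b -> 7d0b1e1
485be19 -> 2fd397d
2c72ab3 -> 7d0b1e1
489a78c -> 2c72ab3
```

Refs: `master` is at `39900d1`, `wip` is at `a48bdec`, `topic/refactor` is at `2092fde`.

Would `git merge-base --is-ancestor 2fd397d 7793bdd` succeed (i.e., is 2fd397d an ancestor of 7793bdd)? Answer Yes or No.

Ancestors of 7793bdd (commits reachable by following parents): {1bf890b, 2fd397d, 485be19, 6546cc6, 7793bdd, 7d0b1e1, afd9098, dc5fabd}.
2fd397d is in that set, so it is an ancestor of 7793bdd.

Yes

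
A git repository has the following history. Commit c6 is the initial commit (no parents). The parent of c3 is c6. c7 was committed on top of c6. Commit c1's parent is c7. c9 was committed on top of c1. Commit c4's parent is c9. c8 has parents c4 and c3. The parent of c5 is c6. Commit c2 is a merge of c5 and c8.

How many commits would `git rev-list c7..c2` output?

7

Reachable from c2: {c1, c2, c3, c4, c5, c6, c7, c8, c9}.
Reachable from c7: {c6, c7}.
In c2's history but not c7's: {c1, c2, c3, c4, c5, c8, c9} — 7 commits.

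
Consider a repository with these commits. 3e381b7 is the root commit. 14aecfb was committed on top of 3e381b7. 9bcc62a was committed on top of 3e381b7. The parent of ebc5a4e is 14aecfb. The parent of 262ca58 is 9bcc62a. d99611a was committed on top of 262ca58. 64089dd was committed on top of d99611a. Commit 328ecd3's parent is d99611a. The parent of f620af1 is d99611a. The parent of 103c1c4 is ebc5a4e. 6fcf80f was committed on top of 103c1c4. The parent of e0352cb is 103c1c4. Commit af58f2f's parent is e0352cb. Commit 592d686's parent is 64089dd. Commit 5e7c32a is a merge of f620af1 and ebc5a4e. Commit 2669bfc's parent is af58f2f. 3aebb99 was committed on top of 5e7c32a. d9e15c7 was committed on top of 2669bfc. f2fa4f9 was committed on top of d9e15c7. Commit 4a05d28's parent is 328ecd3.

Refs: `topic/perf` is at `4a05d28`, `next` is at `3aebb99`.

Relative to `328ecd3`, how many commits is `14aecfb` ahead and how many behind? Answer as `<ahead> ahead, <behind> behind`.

Reachable from 14aecfb: {14aecfb, 3e381b7}.
Reachable from 328ecd3: {262ca58, 328ecd3, 3e381b7, 9bcc62a, d99611a}.
Only in 14aecfb's history (ahead): {14aecfb} — 1.
Only in 328ecd3's history (behind): {262ca58, 328ecd3, 9bcc62a, d99611a} — 4.

1 ahead, 4 behind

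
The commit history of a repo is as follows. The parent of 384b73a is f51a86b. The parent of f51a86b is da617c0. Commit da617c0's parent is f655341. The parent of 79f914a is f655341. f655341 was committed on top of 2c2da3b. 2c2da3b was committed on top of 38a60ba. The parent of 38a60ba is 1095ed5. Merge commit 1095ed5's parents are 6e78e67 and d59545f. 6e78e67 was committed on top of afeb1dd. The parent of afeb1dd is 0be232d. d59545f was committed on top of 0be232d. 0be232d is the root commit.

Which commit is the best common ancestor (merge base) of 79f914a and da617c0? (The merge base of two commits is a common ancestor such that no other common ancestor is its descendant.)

Ancestors of 79f914a: {0be232d, 1095ed5, 2c2da3b, 38a60ba, 6e78e67, 79f914a, afeb1dd, d59545f, f655341}.
Ancestors of da617c0: {0be232d, 1095ed5, 2c2da3b, 38a60ba, 6e78e67, afeb1dd, d59545f, da617c0, f655341}.
Common ancestors: {0be232d, 1095ed5, 2c2da3b, 38a60ba, 6e78e67, afeb1dd, d59545f, f655341}.
Among these, f655341 is not an ancestor of any other common ancestor — it is the merge base.

f655341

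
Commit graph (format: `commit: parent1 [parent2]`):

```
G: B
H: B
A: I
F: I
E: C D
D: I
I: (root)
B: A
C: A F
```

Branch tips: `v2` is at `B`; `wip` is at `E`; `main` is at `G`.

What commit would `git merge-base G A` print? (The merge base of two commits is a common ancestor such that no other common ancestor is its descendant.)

A

Ancestors of G: {A, B, G, I}.
Ancestors of A: {A, I}.
Common ancestors: {A, I}.
Among these, A is not an ancestor of any other common ancestor — it is the merge base.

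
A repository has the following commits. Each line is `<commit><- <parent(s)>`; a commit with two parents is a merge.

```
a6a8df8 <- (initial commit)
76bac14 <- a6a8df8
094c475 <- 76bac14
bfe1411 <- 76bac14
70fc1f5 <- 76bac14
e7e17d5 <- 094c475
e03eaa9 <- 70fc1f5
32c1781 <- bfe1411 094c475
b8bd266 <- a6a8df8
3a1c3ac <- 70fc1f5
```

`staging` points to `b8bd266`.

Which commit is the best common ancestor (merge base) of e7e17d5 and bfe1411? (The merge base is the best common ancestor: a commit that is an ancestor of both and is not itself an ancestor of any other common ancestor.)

Ancestors of e7e17d5: {094c475, 76bac14, a6a8df8, e7e17d5}.
Ancestors of bfe1411: {76bac14, a6a8df8, bfe1411}.
Common ancestors: {76bac14, a6a8df8}.
Among these, 76bac14 is not an ancestor of any other common ancestor — it is the merge base.

76bac14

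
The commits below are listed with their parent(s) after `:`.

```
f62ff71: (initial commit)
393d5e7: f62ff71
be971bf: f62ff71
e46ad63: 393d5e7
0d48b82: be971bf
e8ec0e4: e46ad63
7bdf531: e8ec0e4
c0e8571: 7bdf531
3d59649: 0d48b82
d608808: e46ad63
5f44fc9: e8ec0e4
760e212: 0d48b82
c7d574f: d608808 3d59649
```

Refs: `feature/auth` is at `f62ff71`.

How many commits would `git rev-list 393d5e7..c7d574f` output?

Reachable from c7d574f: {0d48b82, 393d5e7, 3d59649, be971bf, c7d574f, d608808, e46ad63, f62ff71}.
Reachable from 393d5e7: {393d5e7, f62ff71}.
In c7d574f's history but not 393d5e7's: {0d48b82, 3d59649, be971bf, c7d574f, d608808, e46ad63} — 6 commits.

6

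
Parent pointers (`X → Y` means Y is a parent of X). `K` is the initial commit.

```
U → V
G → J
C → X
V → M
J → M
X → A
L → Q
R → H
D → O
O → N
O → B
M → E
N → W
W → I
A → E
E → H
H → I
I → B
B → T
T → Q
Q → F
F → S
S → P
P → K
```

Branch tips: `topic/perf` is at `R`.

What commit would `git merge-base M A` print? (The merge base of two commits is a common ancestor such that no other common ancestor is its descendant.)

E

Ancestors of M: {B, E, F, H, I, K, M, P, Q, S, T}.
Ancestors of A: {A, B, E, F, H, I, K, P, Q, S, T}.
Common ancestors: {B, E, F, H, I, K, P, Q, S, T}.
Among these, E is not an ancestor of any other common ancestor — it is the merge base.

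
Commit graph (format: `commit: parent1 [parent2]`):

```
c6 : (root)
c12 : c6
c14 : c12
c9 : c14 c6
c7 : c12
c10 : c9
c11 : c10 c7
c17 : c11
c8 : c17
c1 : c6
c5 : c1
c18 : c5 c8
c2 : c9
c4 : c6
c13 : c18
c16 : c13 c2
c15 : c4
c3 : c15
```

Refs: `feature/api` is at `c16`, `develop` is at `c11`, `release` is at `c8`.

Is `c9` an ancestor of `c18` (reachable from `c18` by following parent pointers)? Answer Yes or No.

Ancestors of c18 (commits reachable by following parents): {c1, c10, c11, c12, c14, c17, c18, c5, c6, c7, c8, c9}.
c9 is in that set, so it is an ancestor of c18.

Yes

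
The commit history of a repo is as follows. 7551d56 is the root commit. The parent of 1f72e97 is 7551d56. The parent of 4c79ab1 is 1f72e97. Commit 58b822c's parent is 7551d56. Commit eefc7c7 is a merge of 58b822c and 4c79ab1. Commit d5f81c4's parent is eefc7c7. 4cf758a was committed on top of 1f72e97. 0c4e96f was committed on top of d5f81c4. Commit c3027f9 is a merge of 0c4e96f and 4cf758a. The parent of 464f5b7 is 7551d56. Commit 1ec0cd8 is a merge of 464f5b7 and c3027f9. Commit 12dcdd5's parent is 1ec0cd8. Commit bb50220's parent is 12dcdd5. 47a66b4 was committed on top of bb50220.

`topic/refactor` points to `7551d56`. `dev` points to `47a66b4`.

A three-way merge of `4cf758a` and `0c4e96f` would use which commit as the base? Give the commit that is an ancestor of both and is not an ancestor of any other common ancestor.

Ancestors of 4cf758a: {1f72e97, 4cf758a, 7551d56}.
Ancestors of 0c4e96f: {0c4e96f, 1f72e97, 4c79ab1, 58b822c, 7551d56, d5f81c4, eefc7c7}.
Common ancestors: {1f72e97, 7551d56}.
Among these, 1f72e97 is not an ancestor of any other common ancestor — it is the merge base.

1f72e97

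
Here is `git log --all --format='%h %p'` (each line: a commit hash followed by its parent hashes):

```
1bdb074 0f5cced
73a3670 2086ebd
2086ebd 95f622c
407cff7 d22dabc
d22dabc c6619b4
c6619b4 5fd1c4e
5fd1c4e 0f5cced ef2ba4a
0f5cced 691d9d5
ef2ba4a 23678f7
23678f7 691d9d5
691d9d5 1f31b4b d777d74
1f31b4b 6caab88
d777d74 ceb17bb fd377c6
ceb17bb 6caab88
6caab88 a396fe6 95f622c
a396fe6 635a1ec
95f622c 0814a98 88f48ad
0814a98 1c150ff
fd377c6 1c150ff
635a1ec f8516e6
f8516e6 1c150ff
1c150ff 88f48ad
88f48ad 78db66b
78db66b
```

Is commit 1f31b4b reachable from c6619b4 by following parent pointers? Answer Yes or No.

Yes

Ancestors of c6619b4 (commits reachable by following parents): {0814a98, 0f5cced, 1c150ff, 1f31b4b, 23678f7, 5fd1c4e, 635a1ec, 691d9d5, 6caab88, 78db66b, 88f48ad, 95f622c, a396fe6, c6619b4, ceb17bb, d777d74, ef2ba4a, f8516e6, fd377c6}.
1f31b4b is in that set, so it is an ancestor of c6619b4.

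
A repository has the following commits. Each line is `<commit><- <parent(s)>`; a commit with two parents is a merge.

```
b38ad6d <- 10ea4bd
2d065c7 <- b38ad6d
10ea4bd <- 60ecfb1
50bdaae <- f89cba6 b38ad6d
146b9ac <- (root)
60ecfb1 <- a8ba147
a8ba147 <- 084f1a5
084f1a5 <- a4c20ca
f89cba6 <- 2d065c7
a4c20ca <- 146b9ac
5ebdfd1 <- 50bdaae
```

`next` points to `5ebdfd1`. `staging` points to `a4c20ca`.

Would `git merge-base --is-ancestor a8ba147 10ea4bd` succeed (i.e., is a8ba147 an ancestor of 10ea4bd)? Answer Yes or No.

Ancestors of 10ea4bd (commits reachable by following parents): {084f1a5, 10ea4bd, 146b9ac, 60ecfb1, a4c20ca, a8ba147}.
a8ba147 is in that set, so it is an ancestor of 10ea4bd.

Yes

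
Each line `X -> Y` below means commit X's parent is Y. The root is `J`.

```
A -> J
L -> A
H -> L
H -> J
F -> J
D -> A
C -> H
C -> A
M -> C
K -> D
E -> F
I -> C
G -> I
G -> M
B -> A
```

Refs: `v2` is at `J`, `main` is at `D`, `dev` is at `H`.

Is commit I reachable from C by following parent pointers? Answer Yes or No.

No

Ancestors of C: {A, C, H, J, L}.
I is not in that set, so it is not an ancestor of C.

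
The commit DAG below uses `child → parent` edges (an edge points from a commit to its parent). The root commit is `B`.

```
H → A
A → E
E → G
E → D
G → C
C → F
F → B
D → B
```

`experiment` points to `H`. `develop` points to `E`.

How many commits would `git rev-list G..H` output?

Reachable from H: {A, B, C, D, E, F, G, H}.
Reachable from G: {B, C, F, G}.
In H's history but not G's: {A, D, E, H} — 4 commits.

4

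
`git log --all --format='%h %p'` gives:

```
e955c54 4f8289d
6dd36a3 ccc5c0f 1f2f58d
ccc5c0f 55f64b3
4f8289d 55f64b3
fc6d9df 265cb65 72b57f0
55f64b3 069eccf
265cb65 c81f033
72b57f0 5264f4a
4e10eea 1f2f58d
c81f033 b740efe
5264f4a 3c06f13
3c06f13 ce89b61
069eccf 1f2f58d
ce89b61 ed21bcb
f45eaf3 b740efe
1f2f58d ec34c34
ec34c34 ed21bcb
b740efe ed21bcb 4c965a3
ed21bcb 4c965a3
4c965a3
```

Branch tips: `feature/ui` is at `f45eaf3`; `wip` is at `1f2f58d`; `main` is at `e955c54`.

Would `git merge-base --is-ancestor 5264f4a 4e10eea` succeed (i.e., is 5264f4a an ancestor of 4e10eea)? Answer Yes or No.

Ancestors of 4e10eea: {1f2f58d, 4c965a3, 4e10eea, ec34c34, ed21bcb}.
5264f4a is not in that set, so it is not an ancestor of 4e10eea.

No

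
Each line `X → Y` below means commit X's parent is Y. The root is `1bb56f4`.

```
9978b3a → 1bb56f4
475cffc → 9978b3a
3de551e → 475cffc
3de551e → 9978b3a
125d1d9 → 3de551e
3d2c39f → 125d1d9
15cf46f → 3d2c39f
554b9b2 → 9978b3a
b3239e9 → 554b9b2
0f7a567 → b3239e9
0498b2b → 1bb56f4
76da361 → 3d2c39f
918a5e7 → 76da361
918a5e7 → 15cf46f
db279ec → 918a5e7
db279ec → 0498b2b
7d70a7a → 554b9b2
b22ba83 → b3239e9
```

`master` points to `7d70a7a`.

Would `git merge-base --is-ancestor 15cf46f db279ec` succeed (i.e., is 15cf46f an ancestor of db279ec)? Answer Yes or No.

Ancestors of db279ec (commits reachable by following parents): {0498b2b, 125d1d9, 15cf46f, 1bb56f4, 3d2c39f, 3de551e, 475cffc, 76da361, 918a5e7, 9978b3a, db279ec}.
15cf46f is in that set, so it is an ancestor of db279ec.

Yes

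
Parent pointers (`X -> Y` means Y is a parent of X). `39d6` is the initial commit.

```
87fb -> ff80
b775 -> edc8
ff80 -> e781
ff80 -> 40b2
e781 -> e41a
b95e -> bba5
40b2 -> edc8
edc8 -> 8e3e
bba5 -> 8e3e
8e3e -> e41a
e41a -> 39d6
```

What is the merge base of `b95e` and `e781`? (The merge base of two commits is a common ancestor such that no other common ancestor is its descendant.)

Ancestors of b95e: {39d6, 8e3e, b95e, bba5, e41a}.
Ancestors of e781: {39d6, e41a, e781}.
Common ancestors: {39d6, e41a}.
Among these, e41a is not an ancestor of any other common ancestor — it is the merge base.

e41a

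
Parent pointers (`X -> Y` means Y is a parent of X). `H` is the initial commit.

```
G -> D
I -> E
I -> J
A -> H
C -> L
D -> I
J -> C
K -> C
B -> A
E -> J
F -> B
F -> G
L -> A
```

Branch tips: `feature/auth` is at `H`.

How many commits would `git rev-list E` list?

6

Walking parent pointers from E: reachable set = {A, C, E, H, J, L}.
That is 6 commits.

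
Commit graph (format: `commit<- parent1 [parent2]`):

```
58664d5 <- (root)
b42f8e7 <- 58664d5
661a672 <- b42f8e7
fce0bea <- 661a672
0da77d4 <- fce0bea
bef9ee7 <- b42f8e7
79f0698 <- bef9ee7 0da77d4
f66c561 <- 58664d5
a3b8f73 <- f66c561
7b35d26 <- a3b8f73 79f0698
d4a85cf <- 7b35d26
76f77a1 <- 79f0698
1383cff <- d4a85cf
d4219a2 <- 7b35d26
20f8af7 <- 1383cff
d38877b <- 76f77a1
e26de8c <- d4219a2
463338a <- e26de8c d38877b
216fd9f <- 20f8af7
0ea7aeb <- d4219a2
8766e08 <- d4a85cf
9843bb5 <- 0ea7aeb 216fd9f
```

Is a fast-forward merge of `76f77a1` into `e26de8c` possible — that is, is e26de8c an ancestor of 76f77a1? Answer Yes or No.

No

A fast-forward from e26de8c to 76f77a1 is possible iff e26de8c is an ancestor of 76f77a1.
Ancestors of 76f77a1: {0da77d4, 58664d5, 661a672, 76f77a1, 79f0698, b42f8e7, bef9ee7, fce0bea}.
e26de8c is not among them, so fast-forward is not possible.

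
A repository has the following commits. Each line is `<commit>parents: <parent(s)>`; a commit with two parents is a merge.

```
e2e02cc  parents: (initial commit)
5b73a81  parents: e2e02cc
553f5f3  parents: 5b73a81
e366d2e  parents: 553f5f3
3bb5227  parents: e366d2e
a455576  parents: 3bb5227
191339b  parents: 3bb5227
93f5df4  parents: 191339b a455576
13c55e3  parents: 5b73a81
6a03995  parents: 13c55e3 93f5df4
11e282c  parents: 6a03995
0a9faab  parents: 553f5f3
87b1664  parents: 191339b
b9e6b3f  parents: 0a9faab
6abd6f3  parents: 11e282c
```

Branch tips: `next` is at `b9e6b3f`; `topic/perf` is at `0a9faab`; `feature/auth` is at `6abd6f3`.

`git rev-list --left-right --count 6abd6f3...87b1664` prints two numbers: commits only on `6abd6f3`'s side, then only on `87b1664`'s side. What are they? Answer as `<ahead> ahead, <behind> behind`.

Reachable from 6abd6f3: {11e282c, 13c55e3, 191339b, 3bb5227, 553f5f3, 5b73a81, 6a03995, 6abd6f3, 93f5df4, a455576, e2e02cc, e366d2e}.
Reachable from 87b1664: {191339b, 3bb5227, 553f5f3, 5b73a81, 87b1664, e2e02cc, e366d2e}.
Only in 6abd6f3's history (ahead): {11e282c, 13c55e3, 6a03995, 6abd6f3, 93f5df4, a455576} — 6.
Only in 87b1664's history (behind): {87b1664} — 1.

6 ahead, 1 behind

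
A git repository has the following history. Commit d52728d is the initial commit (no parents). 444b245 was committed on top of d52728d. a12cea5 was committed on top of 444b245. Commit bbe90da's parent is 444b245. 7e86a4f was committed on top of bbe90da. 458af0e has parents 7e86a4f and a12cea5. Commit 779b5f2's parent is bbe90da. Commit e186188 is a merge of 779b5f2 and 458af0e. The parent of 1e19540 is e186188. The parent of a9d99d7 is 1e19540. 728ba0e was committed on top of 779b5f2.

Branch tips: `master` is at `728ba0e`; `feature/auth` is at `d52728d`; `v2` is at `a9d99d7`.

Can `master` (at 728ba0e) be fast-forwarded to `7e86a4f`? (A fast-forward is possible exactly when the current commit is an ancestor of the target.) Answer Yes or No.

A fast-forward from 728ba0e to 7e86a4f is possible iff 728ba0e is an ancestor of 7e86a4f.
Ancestors of 7e86a4f: {444b245, 7e86a4f, bbe90da, d52728d}.
728ba0e is not among them, so fast-forward is not possible.

No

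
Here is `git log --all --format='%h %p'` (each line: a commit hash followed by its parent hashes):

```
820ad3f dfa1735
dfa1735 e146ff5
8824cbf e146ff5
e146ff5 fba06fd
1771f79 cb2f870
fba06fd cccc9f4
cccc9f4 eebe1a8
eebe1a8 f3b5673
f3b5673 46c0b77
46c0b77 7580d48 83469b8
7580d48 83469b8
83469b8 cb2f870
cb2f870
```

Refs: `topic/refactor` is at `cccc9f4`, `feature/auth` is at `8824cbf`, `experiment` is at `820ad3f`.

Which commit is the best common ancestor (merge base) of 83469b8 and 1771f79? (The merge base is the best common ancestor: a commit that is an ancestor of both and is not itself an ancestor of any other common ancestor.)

cb2f870

Ancestors of 83469b8: {83469b8, cb2f870}.
Ancestors of 1771f79: {1771f79, cb2f870}.
Common ancestors: {cb2f870}.
The only common ancestor is cb2f870, so it is the merge base.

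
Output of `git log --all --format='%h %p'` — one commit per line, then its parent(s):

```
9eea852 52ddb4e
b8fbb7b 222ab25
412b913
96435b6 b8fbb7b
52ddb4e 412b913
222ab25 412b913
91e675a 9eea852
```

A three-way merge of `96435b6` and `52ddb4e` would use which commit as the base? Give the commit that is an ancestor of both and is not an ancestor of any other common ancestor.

Ancestors of 96435b6: {222ab25, 412b913, 96435b6, b8fbb7b}.
Ancestors of 52ddb4e: {412b913, 52ddb4e}.
Common ancestors: {412b913}.
The only common ancestor is 412b913, so it is the merge base.

412b913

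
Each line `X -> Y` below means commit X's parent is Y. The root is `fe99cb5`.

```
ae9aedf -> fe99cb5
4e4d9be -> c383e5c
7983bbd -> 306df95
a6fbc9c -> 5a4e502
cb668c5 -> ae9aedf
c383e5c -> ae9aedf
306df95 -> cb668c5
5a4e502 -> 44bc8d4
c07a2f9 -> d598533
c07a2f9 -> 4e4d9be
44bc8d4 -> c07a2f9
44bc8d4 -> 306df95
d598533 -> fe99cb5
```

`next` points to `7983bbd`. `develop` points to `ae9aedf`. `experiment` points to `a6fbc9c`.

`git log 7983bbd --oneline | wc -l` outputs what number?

Walking parent pointers from 7983bbd: reachable set = {306df95, 7983bbd, ae9aedf, cb668c5, fe99cb5}.
That is 5 commits.

5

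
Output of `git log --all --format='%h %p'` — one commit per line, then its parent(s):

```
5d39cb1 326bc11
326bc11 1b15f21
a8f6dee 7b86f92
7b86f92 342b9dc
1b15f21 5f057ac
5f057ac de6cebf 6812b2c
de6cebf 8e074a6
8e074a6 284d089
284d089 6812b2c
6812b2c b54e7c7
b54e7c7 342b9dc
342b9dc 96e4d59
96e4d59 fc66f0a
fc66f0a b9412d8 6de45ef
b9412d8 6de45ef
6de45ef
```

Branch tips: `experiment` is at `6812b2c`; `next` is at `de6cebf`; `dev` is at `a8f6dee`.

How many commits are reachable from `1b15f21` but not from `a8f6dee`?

Reachable from 1b15f21: {1b15f21, 284d089, 342b9dc, 5f057ac, 6812b2c, 6de45ef, 8e074a6, 96e4d59, b54e7c7, b9412d8, de6cebf, fc66f0a}.
Reachable from a8f6dee: {342b9dc, 6de45ef, 7b86f92, 96e4d59, a8f6dee, b9412d8, fc66f0a}.
In 1b15f21's history but not a8f6dee's: {1b15f21, 284d089, 5f057ac, 6812b2c, 8e074a6, b54e7c7, de6cebf} — 7 commits.

7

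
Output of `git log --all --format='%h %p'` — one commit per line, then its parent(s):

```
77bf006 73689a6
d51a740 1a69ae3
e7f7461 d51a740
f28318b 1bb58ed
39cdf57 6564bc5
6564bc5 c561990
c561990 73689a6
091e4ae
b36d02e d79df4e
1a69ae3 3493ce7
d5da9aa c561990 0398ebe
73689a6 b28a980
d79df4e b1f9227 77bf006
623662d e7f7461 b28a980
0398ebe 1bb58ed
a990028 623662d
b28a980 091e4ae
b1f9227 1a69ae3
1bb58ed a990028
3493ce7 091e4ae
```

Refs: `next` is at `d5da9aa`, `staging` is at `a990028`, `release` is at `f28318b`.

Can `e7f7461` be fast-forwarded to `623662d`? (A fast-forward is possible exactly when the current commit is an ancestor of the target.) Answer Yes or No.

A fast-forward from e7f7461 to 623662d is possible iff e7f7461 is an ancestor of 623662d.
Ancestors of 623662d: {091e4ae, 1a69ae3, 3493ce7, 623662d, b28a980, d51a740, e7f7461}.
e7f7461 is among them, so fast-forward is possible.

Yes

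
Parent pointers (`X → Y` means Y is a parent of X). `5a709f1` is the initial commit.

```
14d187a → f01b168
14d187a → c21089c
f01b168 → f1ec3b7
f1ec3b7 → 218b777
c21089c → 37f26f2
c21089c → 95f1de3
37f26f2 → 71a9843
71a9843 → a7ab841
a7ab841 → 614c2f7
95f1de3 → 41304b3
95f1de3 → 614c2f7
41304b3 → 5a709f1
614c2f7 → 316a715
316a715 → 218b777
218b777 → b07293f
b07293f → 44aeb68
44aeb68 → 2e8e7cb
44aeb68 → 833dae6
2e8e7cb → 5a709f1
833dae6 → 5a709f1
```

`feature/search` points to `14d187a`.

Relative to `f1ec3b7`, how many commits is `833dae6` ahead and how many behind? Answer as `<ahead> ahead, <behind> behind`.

Reachable from 833dae6: {5a709f1, 833dae6}.
Reachable from f1ec3b7: {218b777, 2e8e7cb, 44aeb68, 5a709f1, 833dae6, b07293f, f1ec3b7}.
Only in 833dae6's history (ahead): {} — 0.
Only in f1ec3b7's history (behind): {218b777, 2e8e7cb, 44aeb68, b07293f, f1ec3b7} — 5.

0 ahead, 5 behind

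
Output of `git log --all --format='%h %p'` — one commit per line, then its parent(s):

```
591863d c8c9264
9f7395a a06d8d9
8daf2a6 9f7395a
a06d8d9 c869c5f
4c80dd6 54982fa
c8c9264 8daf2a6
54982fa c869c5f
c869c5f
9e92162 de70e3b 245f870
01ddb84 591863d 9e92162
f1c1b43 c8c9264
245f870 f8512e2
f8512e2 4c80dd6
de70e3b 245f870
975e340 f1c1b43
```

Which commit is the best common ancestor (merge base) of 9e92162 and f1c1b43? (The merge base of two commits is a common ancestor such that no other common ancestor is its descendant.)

Ancestors of 9e92162: {245f870, 4c80dd6, 54982fa, 9e92162, c869c5f, de70e3b, f8512e2}.
Ancestors of f1c1b43: {8daf2a6, 9f7395a, a06d8d9, c869c5f, c8c9264, f1c1b43}.
Common ancestors: {c869c5f}.
The only common ancestor is c869c5f, so it is the merge base.

c869c5f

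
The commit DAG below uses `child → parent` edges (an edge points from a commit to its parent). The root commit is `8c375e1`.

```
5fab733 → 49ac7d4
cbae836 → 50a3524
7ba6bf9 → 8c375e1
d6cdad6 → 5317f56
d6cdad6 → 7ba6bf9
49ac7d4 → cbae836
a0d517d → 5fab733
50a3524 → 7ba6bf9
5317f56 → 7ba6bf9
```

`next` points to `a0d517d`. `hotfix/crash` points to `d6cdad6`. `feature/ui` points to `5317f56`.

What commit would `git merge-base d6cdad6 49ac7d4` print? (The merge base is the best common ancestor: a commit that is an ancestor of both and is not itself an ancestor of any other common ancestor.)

Ancestors of d6cdad6: {5317f56, 7ba6bf9, 8c375e1, d6cdad6}.
Ancestors of 49ac7d4: {49ac7d4, 50a3524, 7ba6bf9, 8c375e1, cbae836}.
Common ancestors: {7ba6bf9, 8c375e1}.
Among these, 7ba6bf9 is not an ancestor of any other common ancestor — it is the merge base.

7ba6bf9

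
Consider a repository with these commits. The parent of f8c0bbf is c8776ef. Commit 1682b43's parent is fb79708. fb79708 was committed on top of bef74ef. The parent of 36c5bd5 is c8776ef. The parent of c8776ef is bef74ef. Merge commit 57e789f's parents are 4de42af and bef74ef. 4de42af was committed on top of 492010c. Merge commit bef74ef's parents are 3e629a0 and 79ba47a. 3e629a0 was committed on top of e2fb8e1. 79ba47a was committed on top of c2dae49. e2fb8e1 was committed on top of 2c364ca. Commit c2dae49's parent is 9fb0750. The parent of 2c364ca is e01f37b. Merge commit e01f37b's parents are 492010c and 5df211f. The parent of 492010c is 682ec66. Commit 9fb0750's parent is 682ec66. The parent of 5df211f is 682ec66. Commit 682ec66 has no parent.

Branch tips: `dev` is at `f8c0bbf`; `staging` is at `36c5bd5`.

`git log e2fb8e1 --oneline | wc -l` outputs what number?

Walking parent pointers from e2fb8e1: reachable set = {2c364ca, 492010c, 5df211f, 682ec66, e01f37b, e2fb8e1}.
That is 6 commits.

6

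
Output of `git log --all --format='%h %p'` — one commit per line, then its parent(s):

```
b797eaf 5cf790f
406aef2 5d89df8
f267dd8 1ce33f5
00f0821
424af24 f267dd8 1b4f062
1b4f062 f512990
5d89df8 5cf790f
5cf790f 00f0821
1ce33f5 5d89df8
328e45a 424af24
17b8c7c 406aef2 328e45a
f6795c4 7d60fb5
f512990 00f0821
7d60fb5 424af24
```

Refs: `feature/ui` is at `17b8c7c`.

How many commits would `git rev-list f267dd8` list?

5

Walking parent pointers from f267dd8: reachable set = {00f0821, 1ce33f5, 5cf790f, 5d89df8, f267dd8}.
That is 5 commits.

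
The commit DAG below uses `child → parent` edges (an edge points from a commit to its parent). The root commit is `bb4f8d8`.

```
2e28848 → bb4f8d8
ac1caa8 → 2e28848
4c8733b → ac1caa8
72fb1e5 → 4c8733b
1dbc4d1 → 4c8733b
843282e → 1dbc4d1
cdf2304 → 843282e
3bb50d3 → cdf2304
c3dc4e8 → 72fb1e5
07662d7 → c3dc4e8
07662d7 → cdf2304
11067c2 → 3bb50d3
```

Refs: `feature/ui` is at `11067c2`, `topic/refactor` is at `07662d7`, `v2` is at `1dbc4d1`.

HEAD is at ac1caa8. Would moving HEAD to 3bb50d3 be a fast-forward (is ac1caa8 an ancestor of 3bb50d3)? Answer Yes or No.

A fast-forward from ac1caa8 to 3bb50d3 is possible iff ac1caa8 is an ancestor of 3bb50d3.
Ancestors of 3bb50d3: {1dbc4d1, 2e28848, 3bb50d3, 4c8733b, 843282e, ac1caa8, bb4f8d8, cdf2304}.
ac1caa8 is among them, so fast-forward is possible.

Yes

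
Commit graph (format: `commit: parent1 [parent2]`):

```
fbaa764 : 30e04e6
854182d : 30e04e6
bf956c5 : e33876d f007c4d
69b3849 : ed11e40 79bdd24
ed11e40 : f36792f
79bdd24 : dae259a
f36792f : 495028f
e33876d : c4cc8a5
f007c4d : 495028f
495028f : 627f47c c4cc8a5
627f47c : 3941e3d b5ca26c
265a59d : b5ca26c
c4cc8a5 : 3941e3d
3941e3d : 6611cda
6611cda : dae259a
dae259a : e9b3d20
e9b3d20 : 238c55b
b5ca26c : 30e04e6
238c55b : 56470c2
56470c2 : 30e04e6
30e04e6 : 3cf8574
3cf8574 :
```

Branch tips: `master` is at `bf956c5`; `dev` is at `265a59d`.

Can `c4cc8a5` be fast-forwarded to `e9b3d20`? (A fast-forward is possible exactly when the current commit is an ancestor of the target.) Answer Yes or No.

No

A fast-forward from c4cc8a5 to e9b3d20 is possible iff c4cc8a5 is an ancestor of e9b3d20.
Ancestors of e9b3d20: {238c55b, 30e04e6, 3cf8574, 56470c2, e9b3d20}.
c4cc8a5 is not among them, so fast-forward is not possible.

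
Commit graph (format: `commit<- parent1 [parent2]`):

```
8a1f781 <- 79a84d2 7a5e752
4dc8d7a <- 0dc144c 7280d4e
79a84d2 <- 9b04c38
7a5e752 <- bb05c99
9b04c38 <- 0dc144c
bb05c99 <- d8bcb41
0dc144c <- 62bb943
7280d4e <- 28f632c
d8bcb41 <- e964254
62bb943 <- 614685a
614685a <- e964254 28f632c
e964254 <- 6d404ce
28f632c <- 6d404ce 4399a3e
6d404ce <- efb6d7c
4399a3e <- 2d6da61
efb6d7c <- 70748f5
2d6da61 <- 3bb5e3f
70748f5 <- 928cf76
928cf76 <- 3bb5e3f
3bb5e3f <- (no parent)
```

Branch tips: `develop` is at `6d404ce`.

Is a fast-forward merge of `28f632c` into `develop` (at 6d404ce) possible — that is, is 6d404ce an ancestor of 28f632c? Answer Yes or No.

A fast-forward from 6d404ce to 28f632c is possible iff 6d404ce is an ancestor of 28f632c.
Ancestors of 28f632c: {28f632c, 2d6da61, 3bb5e3f, 4399a3e, 6d404ce, 70748f5, 928cf76, efb6d7c}.
6d404ce is among them, so fast-forward is possible.

Yes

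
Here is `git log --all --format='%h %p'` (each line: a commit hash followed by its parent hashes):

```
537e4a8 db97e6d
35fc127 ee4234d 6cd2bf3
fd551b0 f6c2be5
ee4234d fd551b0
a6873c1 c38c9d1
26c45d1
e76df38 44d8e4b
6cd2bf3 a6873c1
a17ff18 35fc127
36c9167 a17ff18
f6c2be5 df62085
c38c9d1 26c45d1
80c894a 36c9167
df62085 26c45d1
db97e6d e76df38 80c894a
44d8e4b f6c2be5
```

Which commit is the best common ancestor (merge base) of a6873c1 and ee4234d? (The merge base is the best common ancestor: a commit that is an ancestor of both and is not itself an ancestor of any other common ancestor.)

26c45d1

Ancestors of a6873c1: {26c45d1, a6873c1, c38c9d1}.
Ancestors of ee4234d: {26c45d1, df62085, ee4234d, f6c2be5, fd551b0}.
Common ancestors: {26c45d1}.
The only common ancestor is 26c45d1, so it is the merge base.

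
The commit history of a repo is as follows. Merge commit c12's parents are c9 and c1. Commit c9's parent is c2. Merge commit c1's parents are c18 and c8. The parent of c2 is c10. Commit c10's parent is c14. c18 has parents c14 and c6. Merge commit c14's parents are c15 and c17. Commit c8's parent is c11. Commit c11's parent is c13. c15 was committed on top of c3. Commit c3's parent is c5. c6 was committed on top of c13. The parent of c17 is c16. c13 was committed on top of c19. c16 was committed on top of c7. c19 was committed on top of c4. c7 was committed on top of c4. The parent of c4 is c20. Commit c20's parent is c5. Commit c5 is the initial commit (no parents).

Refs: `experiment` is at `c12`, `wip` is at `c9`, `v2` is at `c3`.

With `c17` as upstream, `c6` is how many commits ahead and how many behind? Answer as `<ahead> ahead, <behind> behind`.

Reachable from c6: {c13, c19, c20, c4, c5, c6}.
Reachable from c17: {c16, c17, c20, c4, c5, c7}.
Only in c6's history (ahead): {c13, c19, c6} — 3.
Only in c17's history (behind): {c16, c17, c7} — 3.

3 ahead, 3 behind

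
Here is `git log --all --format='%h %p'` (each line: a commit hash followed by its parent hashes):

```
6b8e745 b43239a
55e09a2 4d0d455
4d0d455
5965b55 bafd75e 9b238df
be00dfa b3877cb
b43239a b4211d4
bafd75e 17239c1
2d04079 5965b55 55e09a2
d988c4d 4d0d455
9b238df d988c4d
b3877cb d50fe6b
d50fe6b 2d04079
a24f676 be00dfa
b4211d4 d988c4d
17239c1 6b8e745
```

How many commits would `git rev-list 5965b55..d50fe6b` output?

3

Reachable from d50fe6b: {17239c1, 2d04079, 4d0d455, 55e09a2, 5965b55, 6b8e745, 9b238df, b4211d4, b43239a, bafd75e, d50fe6b, d988c4d}.
Reachable from 5965b55: {17239c1, 4d0d455, 5965b55, 6b8e745, 9b238df, b4211d4, b43239a, bafd75e, d988c4d}.
In d50fe6b's history but not 5965b55's: {2d04079, 55e09a2, d50fe6b} — 3 commits.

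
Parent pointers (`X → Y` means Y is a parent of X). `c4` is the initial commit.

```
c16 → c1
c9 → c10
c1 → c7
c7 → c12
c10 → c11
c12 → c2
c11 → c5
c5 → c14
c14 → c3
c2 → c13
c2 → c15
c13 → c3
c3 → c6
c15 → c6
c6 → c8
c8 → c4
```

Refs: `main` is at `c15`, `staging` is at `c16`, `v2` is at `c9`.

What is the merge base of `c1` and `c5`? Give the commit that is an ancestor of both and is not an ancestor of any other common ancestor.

Ancestors of c1: {c1, c12, c13, c15, c2, c3, c4, c6, c7, c8}.
Ancestors of c5: {c14, c3, c4, c5, c6, c8}.
Common ancestors: {c3, c4, c6, c8}.
Among these, c3 is not an ancestor of any other common ancestor — it is the merge base.

c3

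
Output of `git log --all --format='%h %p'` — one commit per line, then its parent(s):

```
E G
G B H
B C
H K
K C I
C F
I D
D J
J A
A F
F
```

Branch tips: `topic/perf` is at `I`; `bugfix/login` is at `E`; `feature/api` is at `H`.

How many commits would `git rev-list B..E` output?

8

Reachable from E: {A, B, C, D, E, F, G, H, I, J, K}.
Reachable from B: {B, C, F}.
In E's history but not B's: {A, D, E, G, H, I, J, K} — 8 commits.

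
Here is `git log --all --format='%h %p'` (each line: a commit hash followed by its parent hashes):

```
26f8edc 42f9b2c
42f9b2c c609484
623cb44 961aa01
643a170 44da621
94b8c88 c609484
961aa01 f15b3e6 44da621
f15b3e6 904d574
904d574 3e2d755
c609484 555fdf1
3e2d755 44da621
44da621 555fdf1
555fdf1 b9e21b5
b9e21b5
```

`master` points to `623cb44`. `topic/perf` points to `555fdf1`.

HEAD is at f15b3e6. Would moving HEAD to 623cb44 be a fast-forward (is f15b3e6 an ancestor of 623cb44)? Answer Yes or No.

Yes

A fast-forward from f15b3e6 to 623cb44 is possible iff f15b3e6 is an ancestor of 623cb44.
Ancestors of 623cb44: {3e2d755, 44da621, 555fdf1, 623cb44, 904d574, 961aa01, b9e21b5, f15b3e6}.
f15b3e6 is among them, so fast-forward is possible.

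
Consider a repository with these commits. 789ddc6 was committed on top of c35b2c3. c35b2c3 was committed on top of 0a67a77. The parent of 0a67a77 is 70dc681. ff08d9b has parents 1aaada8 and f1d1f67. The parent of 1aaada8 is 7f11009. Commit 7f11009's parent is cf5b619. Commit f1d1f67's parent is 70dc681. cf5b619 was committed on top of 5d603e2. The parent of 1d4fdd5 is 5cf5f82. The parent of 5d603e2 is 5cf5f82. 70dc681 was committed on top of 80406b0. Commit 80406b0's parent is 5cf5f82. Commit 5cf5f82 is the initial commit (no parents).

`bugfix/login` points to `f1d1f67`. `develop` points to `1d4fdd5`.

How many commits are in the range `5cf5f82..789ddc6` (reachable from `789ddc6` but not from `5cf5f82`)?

5

Reachable from 789ddc6: {0a67a77, 5cf5f82, 70dc681, 789ddc6, 80406b0, c35b2c3}.
Reachable from 5cf5f82: {5cf5f82}.
In 789ddc6's history but not 5cf5f82's: {0a67a77, 70dc681, 789ddc6, 80406b0, c35b2c3} — 5 commits.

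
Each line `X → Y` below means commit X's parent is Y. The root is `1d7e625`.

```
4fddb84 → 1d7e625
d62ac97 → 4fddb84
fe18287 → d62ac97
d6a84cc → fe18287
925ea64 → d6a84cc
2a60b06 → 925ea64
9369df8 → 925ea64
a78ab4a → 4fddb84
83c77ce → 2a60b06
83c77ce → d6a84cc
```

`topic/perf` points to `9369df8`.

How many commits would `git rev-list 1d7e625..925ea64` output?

Reachable from 925ea64: {1d7e625, 4fddb84, 925ea64, d62ac97, d6a84cc, fe18287}.
Reachable from 1d7e625: {1d7e625}.
In 925ea64's history but not 1d7e625's: {4fddb84, 925ea64, d62ac97, d6a84cc, fe18287} — 5 commits.

5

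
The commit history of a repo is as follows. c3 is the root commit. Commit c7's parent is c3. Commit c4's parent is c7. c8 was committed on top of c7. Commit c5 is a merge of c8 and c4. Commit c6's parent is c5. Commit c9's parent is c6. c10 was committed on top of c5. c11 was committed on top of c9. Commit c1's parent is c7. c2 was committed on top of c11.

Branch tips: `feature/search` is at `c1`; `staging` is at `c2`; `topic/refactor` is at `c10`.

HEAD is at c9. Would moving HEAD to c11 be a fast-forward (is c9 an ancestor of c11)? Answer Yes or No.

A fast-forward from c9 to c11 is possible iff c9 is an ancestor of c11.
Ancestors of c11: {c11, c3, c4, c5, c6, c7, c8, c9}.
c9 is among them, so fast-forward is possible.

Yes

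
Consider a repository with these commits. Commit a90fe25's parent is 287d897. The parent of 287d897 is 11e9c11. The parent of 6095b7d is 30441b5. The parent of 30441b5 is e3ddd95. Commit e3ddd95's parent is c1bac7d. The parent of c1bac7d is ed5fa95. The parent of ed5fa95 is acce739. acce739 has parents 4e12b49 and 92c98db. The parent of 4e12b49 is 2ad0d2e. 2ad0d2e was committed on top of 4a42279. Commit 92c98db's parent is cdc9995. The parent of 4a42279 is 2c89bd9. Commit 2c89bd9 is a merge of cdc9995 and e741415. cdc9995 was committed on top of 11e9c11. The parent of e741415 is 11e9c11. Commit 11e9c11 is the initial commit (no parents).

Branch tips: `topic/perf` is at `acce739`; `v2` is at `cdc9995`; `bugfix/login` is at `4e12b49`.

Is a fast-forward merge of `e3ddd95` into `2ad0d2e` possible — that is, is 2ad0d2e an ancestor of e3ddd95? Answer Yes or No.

A fast-forward from 2ad0d2e to e3ddd95 is possible iff 2ad0d2e is an ancestor of e3ddd95.
Ancestors of e3ddd95: {11e9c11, 2ad0d2e, 2c89bd9, 4a42279, 4e12b49, 92c98db, acce739, c1bac7d, cdc9995, e3ddd95, e741415, ed5fa95}.
2ad0d2e is among them, so fast-forward is possible.

Yes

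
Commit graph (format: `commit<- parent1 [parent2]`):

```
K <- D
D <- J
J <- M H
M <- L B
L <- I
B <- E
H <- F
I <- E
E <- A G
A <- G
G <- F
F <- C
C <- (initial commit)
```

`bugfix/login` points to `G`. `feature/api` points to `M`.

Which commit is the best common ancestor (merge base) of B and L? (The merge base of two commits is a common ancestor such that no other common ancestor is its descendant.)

Ancestors of B: {A, B, C, E, F, G}.
Ancestors of L: {A, C, E, F, G, I, L}.
Common ancestors: {A, C, E, F, G}.
Among these, E is not an ancestor of any other common ancestor — it is the merge base.

E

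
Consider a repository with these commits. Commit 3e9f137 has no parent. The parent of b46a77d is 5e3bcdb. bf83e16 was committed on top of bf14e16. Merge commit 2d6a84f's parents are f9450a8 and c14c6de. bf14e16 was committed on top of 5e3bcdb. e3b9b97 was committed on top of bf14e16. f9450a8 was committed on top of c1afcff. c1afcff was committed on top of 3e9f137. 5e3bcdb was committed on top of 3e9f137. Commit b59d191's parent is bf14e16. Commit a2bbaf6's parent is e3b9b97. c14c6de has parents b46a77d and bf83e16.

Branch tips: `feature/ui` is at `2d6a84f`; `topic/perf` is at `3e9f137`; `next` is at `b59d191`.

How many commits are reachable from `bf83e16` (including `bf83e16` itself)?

4

Walking parent pointers from bf83e16: reachable set = {3e9f137, 5e3bcdb, bf14e16, bf83e16}.
That is 4 commits.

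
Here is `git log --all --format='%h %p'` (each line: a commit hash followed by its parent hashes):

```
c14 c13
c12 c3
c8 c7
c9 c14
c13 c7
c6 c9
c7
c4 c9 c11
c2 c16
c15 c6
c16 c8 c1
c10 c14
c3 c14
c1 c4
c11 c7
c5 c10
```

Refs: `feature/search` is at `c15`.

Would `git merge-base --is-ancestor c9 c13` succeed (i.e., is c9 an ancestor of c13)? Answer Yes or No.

Ancestors of c13: {c13, c7}.
c9 is not in that set, so it is not an ancestor of c13.

No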